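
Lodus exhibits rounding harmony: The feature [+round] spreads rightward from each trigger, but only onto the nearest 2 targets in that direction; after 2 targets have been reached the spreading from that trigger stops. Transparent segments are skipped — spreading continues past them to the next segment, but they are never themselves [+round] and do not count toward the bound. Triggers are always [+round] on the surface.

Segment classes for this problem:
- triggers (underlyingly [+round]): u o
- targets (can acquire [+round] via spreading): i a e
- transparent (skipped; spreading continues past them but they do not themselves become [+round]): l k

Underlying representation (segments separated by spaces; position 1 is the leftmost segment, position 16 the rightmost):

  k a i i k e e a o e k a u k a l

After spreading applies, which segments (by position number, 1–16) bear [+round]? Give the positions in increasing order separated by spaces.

9 10 12 13 15

From /o/ at 9 rightward: 10 /e/ → [+round]; 11 /k/ transparent; 12 /a/ → [+round]; bound reached.
From /u/ at 13 rightward: 14 /k/ transparent; 15 /a/ → [+round]; 16 /l/ transparent; word edge.
Targets with no active source: positions 2 3 4 6 7 8 stay [-round].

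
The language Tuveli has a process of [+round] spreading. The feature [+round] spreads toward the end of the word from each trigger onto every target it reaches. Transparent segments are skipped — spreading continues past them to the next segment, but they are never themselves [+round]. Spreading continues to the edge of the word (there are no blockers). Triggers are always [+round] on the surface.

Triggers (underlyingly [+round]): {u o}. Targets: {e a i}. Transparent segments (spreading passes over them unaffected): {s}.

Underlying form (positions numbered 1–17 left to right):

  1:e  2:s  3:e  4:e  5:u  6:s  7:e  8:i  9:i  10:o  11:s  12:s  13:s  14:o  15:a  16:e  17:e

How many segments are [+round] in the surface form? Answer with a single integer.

9

From /u/ at 5 rightward: 6 /s/ transparent; 7 /e/ → [+round]; 8 /i/ → [+round]; 9 /i/ → [+round]; 10 /o/ is itself a trigger — this domain ends here.
From /o/ at 10 rightward: 11 /s/ transparent; 12 /s/ transparent; 13 /s/ transparent; 14 /o/ is itself a trigger — this domain ends here.
From /o/ at 14 rightward: 15 /a/ → [+round]; 16 /e/ → [+round]; 17 /e/ → [+round]; word edge.
Targets with no active source: positions 1 3 4 stay [-round].
[+round] positions on the surface: 5 7 8 9 10 14 15 16 17.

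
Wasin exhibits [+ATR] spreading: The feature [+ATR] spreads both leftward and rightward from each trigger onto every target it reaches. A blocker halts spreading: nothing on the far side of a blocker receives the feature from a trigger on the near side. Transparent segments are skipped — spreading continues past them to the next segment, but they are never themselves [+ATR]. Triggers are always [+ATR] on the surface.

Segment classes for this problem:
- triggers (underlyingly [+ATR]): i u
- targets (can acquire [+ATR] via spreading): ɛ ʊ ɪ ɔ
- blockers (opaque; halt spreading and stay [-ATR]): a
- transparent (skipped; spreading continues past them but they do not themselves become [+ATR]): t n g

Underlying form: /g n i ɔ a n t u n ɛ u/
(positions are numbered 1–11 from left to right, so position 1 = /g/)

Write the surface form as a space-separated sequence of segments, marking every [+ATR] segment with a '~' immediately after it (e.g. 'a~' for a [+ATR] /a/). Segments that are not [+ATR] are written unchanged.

From /i/ at 3 rightward: 4 /ɔ/ → [+ATR]; 5 /a/ blocks.
From /i/ at 3 leftward: 2 /n/ transparent; 1 /g/ transparent; word edge.
From /u/ at 8 rightward: 9 /n/ transparent; 10 /ɛ/ → [+ATR]; 11 /u/ is itself a trigger — this domain ends here.
From /u/ at 8 leftward: 7 /t/ transparent; 6 /n/ transparent; 5 /a/ blocks.
From /u/ at 11 rightward: word edge.
From /u/ at 11 leftward: 10 /ɛ/ → [+ATR]; 9 /n/ transparent; 8 /u/ is itself a trigger — this domain ends here.
[+ATR] positions on the surface: 3 4 8 10 11.

g n i~ ɔ~ a n t u~ n ɛ~ u~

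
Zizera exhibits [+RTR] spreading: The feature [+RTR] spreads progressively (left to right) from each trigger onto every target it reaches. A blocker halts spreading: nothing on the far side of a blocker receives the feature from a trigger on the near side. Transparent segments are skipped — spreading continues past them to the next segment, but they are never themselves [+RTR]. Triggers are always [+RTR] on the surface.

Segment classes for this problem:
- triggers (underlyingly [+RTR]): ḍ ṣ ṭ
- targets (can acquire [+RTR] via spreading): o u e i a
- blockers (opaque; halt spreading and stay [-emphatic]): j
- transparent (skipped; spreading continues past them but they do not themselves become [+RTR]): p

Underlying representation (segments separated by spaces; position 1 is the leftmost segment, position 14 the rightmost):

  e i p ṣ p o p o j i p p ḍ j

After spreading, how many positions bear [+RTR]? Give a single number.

From /ṣ/ at 4 rightward: 5 /p/ transparent; 6 /o/ → [+RTR]; 7 /p/ transparent; 8 /o/ → [+RTR]; 9 /j/ blocks.
From /ḍ/ at 13 rightward: 14 /j/ blocks.
Targets with no active source: positions 1 2 10 stay [-emphatic].
[+RTR] positions on the surface: 4 6 8 13.

4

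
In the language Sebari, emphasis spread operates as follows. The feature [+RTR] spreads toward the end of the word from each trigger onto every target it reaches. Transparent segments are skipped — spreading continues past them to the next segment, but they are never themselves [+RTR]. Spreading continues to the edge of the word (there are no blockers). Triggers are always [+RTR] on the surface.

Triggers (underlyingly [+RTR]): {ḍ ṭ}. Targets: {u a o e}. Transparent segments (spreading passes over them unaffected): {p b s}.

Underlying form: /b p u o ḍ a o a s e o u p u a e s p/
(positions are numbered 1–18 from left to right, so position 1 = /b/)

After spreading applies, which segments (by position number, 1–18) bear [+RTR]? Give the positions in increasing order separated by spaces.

5 6 7 8 10 11 12 14 15 16

From /ḍ/ at 5 rightward: 6 /a/ → [+RTR]; 7 /o/ → [+RTR]; 8 /a/ → [+RTR]; 9 /s/ transparent; 10 /e/ → [+RTR]; 11 /o/ → [+RTR]; 12 /u/ → [+RTR]; 13 /p/ transparent; 14 /u/ → [+RTR]; 15 /a/ → [+RTR]; 16 /e/ → [+RTR]; 17 /s/ transparent; 18 /p/ transparent; word edge.
Targets with no active source: positions 3 4 stay [-emphatic].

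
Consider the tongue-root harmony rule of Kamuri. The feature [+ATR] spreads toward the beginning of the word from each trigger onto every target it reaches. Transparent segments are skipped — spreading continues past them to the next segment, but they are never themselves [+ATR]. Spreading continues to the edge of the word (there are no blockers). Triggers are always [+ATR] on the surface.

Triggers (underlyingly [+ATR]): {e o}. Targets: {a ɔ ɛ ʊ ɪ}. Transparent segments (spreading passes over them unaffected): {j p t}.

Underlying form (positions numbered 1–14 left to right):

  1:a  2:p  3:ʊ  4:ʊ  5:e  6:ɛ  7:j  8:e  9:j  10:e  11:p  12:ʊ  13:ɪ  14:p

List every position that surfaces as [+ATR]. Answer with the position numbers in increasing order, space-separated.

From /e/ at 5 leftward: 4 /ʊ/ → [+ATR]; 3 /ʊ/ → [+ATR]; 2 /p/ transparent; 1 /a/ → [+ATR]; word edge.
From /e/ at 8 leftward: 7 /j/ transparent; 6 /ɛ/ → [+ATR]; 5 /e/ is itself a trigger — this domain ends here.
From /e/ at 10 leftward: 9 /j/ transparent; 8 /e/ is itself a trigger — this domain ends here.
Targets with no active source: positions 12 13 stay [-ATR].

1 3 4 5 6 8 10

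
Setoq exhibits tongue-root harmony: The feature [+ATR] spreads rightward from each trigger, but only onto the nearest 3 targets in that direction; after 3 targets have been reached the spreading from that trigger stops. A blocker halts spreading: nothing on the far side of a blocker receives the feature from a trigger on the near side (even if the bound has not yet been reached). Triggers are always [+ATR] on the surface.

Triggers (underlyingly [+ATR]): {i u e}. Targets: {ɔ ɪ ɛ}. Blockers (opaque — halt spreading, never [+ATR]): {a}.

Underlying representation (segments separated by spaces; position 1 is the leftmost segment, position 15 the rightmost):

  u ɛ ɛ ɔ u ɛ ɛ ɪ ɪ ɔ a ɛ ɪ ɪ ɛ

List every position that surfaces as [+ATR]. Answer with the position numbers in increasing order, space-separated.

1 2 3 4 5 6 7 8

From /u/ at 1 rightward: 2 /ɛ/ → [+ATR]; 3 /ɛ/ → [+ATR]; 4 /ɔ/ → [+ATR]; bound reached.
From /u/ at 5 rightward: 6 /ɛ/ → [+ATR]; 7 /ɛ/ → [+ATR]; 8 /ɪ/ → [+ATR]; bound reached.
Targets with no active source: positions 9 10 12 13 14 15 stay [-ATR].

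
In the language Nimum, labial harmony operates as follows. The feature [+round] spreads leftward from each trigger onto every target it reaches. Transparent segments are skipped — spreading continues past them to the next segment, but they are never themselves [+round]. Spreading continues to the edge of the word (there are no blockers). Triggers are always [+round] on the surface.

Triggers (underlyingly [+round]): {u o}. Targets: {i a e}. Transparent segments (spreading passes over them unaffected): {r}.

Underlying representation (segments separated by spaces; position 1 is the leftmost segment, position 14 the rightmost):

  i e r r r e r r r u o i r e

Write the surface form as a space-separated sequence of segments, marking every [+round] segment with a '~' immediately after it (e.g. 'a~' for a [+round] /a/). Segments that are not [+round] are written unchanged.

i~ e~ r r r e~ r r r u~ o~ i r e

From /u/ at 10 leftward: 9 /r/ transparent; 8 /r/ transparent; 7 /r/ transparent; 6 /e/ → [+round]; 5 /r/ transparent; 4 /r/ transparent; 3 /r/ transparent; 2 /e/ → [+round]; 1 /i/ → [+round]; word edge.
From /o/ at 11 leftward: 10 /u/ is itself a trigger — this domain ends here.
Targets with no active source: positions 12 14 stay [-round].
[+round] positions on the surface: 1 2 6 10 11.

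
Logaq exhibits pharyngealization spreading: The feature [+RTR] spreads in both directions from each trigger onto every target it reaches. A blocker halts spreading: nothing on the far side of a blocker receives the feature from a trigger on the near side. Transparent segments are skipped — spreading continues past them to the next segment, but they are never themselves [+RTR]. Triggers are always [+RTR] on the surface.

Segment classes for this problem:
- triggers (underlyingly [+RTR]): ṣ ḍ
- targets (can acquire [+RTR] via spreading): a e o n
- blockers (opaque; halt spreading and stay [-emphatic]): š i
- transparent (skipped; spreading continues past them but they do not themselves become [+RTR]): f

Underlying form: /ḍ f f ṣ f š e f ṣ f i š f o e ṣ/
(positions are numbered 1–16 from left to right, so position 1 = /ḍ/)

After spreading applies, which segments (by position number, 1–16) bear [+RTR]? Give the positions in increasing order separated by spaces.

From /ḍ/ at 1 rightward: 2 /f/ transparent; 3 /f/ transparent; 4 /ṣ/ is itself a trigger — this domain ends here.
From /ḍ/ at 1 leftward: word edge.
From /ṣ/ at 4 rightward: 5 /f/ transparent; 6 /š/ blocks.
From /ṣ/ at 4 leftward: 3 /f/ transparent; 2 /f/ transparent; 1 /ḍ/ is itself a trigger — this domain ends here.
From /ṣ/ at 9 rightward: 10 /f/ transparent; 11 /i/ blocks.
From /ṣ/ at 9 leftward: 8 /f/ transparent; 7 /e/ → [+RTR]; 6 /š/ blocks.
From /ṣ/ at 16 rightward: word edge.
From /ṣ/ at 16 leftward: 15 /e/ → [+RTR]; 14 /o/ → [+RTR]; 13 /f/ transparent; 12 /š/ blocks.

1 4 7 9 14 15 16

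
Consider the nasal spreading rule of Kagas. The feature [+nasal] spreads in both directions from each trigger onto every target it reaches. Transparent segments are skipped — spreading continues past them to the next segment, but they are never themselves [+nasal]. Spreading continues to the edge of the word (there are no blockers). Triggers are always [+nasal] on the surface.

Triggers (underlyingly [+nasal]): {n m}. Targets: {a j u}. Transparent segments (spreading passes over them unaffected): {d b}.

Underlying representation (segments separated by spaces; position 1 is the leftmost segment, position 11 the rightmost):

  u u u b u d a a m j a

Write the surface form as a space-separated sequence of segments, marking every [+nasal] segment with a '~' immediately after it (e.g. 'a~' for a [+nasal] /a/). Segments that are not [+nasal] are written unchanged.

u~ u~ u~ b u~ d a~ a~ m~ j~ a~

From /m/ at 9 rightward: 10 /j/ → [+nasal]; 11 /a/ → [+nasal]; word edge.
From /m/ at 9 leftward: 8 /a/ → [+nasal]; 7 /a/ → [+nasal]; 6 /d/ transparent; 5 /u/ → [+nasal]; 4 /b/ transparent; 3 /u/ → [+nasal]; 2 /u/ → [+nasal]; 1 /u/ → [+nasal]; word edge.
[+nasal] positions on the surface: 1 2 3 5 7 8 9 10 11.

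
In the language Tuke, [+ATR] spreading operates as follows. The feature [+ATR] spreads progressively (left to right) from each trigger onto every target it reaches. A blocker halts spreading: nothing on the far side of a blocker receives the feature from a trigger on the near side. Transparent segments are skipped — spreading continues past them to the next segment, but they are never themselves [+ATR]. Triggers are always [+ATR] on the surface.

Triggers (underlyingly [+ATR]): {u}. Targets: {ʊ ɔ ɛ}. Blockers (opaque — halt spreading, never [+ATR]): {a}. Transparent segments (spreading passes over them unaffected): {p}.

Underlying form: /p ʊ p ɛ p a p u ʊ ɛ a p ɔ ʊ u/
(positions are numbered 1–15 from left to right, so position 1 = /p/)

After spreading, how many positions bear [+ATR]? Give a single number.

4

From /u/ at 8 rightward: 9 /ʊ/ → [+ATR]; 10 /ɛ/ → [+ATR]; 11 /a/ blocks.
From /u/ at 15 rightward: word edge.
Targets with no active source: positions 2 4 13 14 stay [-ATR].
[+ATR] positions on the surface: 8 9 10 15.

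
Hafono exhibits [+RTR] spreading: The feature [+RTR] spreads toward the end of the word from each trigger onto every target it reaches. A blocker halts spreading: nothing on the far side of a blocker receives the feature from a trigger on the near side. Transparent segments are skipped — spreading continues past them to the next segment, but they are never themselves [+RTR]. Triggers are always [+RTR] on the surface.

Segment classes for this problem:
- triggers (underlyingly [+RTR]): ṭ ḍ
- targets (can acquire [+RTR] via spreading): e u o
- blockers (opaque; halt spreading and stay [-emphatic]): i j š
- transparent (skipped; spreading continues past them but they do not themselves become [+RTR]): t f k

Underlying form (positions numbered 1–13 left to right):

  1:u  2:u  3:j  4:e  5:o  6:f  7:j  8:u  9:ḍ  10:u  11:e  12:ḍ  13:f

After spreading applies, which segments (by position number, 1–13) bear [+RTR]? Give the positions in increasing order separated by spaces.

From /ḍ/ at 9 rightward: 10 /u/ → [+RTR]; 11 /e/ → [+RTR]; 12 /ḍ/ is itself a trigger — this domain ends here.
From /ḍ/ at 12 rightward: 13 /f/ transparent; word edge.
Targets with no active source: positions 1 2 4 5 8 stay [-emphatic].

9 10 11 12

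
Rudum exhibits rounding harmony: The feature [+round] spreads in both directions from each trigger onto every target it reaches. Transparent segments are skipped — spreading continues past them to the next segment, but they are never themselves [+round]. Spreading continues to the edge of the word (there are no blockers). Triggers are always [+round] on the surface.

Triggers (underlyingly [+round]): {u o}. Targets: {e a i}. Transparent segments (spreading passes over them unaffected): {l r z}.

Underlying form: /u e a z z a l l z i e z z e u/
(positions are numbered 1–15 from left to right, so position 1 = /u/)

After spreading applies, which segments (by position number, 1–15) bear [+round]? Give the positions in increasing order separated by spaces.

1 2 3 6 10 11 14 15

From /u/ at 1 rightward: 2 /e/ → [+round]; 3 /a/ → [+round]; 4 /z/ transparent; 5 /z/ transparent; 6 /a/ → [+round]; 7 /l/ transparent; 8 /l/ transparent; 9 /z/ transparent; 10 /i/ → [+round]; 11 /e/ → [+round]; 12 /z/ transparent; 13 /z/ transparent; 14 /e/ → [+round]; 15 /u/ is itself a trigger — this domain ends here.
From /u/ at 1 leftward: word edge.
From /u/ at 15 rightward: word edge.
From /u/ at 15 leftward: 14 /e/ → [+round]; 13 /z/ transparent; 12 /z/ transparent; 11 /e/ → [+round]; 10 /i/ → [+round]; 9 /z/ transparent; 8 /l/ transparent; 7 /l/ transparent; 6 /a/ → [+round]; 5 /z/ transparent; 4 /z/ transparent; 3 /a/ → [+round]; 2 /e/ → [+round]; 1 /u/ is itself a trigger — this domain ends here.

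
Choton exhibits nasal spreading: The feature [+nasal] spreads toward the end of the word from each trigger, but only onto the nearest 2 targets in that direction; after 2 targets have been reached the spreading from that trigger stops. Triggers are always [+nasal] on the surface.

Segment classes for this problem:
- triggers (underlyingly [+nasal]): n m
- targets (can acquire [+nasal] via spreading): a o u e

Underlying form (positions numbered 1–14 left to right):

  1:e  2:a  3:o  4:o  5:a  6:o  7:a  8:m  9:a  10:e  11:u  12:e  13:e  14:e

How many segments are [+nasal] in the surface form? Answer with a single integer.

From /m/ at 8 rightward: 9 /a/ → [+nasal]; 10 /e/ → [+nasal]; bound reached.
Targets with no active source: positions 1 2 3 4 5 6 7 11 12 13 14 stay [-nasal].
[+nasal] positions on the surface: 8 9 10.

3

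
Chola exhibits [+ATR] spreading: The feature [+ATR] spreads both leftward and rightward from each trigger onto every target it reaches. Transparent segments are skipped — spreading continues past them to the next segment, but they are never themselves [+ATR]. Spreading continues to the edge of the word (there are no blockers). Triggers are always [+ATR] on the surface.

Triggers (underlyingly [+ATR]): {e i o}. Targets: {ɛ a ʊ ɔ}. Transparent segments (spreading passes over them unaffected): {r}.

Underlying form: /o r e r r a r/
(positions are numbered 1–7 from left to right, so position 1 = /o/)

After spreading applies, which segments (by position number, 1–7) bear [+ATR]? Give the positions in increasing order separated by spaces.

From /o/ at 1 rightward: 2 /r/ transparent; 3 /e/ is itself a trigger — this domain ends here.
From /o/ at 1 leftward: word edge.
From /e/ at 3 rightward: 4 /r/ transparent; 5 /r/ transparent; 6 /a/ → [+ATR]; 7 /r/ transparent; word edge.
From /e/ at 3 leftward: 2 /r/ transparent; 1 /o/ is itself a trigger — this domain ends here.

1 3 6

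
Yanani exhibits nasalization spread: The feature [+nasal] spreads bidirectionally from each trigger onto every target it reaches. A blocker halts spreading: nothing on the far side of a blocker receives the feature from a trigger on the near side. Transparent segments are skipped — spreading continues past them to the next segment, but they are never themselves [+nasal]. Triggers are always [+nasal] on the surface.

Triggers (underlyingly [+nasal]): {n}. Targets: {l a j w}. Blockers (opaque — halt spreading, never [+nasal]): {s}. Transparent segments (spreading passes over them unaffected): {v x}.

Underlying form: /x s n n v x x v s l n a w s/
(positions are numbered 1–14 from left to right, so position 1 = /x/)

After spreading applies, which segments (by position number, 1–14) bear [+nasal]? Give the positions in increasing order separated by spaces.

3 4 10 11 12 13

From /n/ at 3 rightward: 4 /n/ is itself a trigger — this domain ends here.
From /n/ at 3 leftward: 2 /s/ blocks.
From /n/ at 4 rightward: 5 /v/ transparent; 6 /x/ transparent; 7 /x/ transparent; 8 /v/ transparent; 9 /s/ blocks.
From /n/ at 4 leftward: 3 /n/ is itself a trigger — this domain ends here.
From /n/ at 11 rightward: 12 /a/ → [+nasal]; 13 /w/ → [+nasal]; 14 /s/ blocks.
From /n/ at 11 leftward: 10 /l/ → [+nasal]; 9 /s/ blocks.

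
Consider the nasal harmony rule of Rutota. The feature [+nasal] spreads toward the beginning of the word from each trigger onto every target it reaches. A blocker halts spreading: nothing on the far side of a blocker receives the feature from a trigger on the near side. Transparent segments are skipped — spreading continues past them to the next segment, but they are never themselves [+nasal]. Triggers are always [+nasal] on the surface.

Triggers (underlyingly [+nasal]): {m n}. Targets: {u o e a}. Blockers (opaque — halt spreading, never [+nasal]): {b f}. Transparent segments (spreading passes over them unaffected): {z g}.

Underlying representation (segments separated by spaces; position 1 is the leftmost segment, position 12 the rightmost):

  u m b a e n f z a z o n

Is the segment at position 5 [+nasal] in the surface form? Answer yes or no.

yes

From /m/ at 2 leftward: 1 /u/ → [+nasal]; word edge.
From /n/ at 6 leftward: 5 /e/ → [+nasal]; 4 /a/ → [+nasal]; 3 /b/ blocks.
From /n/ at 12 leftward: 11 /o/ → [+nasal]; 10 /z/ transparent; 9 /a/ → [+nasal]; 8 /z/ transparent; 7 /f/ blocks.
[+nasal] positions on the surface: 1 2 4 5 6 9 11 12.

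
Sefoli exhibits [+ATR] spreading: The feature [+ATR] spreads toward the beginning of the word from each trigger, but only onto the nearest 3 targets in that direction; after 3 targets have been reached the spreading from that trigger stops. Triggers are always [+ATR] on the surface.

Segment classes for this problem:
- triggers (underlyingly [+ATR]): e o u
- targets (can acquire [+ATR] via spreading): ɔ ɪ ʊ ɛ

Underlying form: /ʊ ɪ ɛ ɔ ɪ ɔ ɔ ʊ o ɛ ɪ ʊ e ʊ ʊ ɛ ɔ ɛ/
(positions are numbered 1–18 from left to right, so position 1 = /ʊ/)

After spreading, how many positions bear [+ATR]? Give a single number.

From /o/ at 9 leftward: 8 /ʊ/ → [+ATR]; 7 /ɔ/ → [+ATR]; 6 /ɔ/ → [+ATR]; bound reached.
From /e/ at 13 leftward: 12 /ʊ/ → [+ATR]; 11 /ɪ/ → [+ATR]; 10 /ɛ/ → [+ATR]; bound reached.
Targets with no active source: positions 1 2 3 4 5 14 15 16 17 18 stay [-ATR].
[+ATR] positions on the surface: 6 7 8 9 10 11 12 13.

8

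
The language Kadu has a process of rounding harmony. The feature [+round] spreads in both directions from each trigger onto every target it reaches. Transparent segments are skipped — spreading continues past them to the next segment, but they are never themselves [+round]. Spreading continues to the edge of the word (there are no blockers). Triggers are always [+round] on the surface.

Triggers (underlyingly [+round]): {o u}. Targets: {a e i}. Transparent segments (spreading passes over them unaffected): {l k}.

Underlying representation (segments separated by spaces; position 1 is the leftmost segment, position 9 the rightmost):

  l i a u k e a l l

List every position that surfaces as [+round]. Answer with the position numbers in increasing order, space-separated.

From /u/ at 4 rightward: 5 /k/ transparent; 6 /e/ → [+round]; 7 /a/ → [+round]; 8 /l/ transparent; 9 /l/ transparent; word edge.
From /u/ at 4 leftward: 3 /a/ → [+round]; 2 /i/ → [+round]; 1 /l/ transparent; word edge.

2 3 4 6 7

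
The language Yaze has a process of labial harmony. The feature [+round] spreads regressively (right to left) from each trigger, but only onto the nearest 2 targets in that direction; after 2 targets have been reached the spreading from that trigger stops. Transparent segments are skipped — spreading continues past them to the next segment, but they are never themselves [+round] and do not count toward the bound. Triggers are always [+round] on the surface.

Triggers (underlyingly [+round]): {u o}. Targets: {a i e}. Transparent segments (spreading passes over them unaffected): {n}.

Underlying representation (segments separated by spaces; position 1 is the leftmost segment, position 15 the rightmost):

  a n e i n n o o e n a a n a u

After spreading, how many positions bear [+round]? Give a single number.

From /o/ at 7 leftward: 6 /n/ transparent; 5 /n/ transparent; 4 /i/ → [+round]; 3 /e/ → [+round]; bound reached.
From /o/ at 8 leftward: 7 /o/ is itself a trigger — this domain ends here.
From /u/ at 15 leftward: 14 /a/ → [+round]; 13 /n/ transparent; 12 /a/ → [+round]; bound reached.
Targets with no active source: positions 1 9 11 stay [-round].
[+round] positions on the surface: 3 4 7 8 12 14 15.

7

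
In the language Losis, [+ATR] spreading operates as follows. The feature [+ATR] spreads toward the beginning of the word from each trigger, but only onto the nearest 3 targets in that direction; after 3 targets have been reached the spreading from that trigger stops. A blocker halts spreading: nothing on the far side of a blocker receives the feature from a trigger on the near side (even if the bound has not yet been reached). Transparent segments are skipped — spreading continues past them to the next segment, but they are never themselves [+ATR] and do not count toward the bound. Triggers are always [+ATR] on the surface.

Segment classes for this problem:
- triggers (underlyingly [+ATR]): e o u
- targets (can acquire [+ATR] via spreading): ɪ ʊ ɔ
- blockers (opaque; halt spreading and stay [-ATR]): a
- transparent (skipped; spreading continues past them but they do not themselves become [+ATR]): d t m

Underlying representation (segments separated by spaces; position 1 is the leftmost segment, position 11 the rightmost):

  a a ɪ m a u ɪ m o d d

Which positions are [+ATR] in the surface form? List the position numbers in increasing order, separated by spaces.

From /u/ at 6 leftward: 5 /a/ blocks.
From /o/ at 9 leftward: 8 /m/ transparent; 7 /ɪ/ → [+ATR]; 6 /u/ is itself a trigger — this domain ends here.
Target with no active source: position 3 stays [-ATR].

6 7 9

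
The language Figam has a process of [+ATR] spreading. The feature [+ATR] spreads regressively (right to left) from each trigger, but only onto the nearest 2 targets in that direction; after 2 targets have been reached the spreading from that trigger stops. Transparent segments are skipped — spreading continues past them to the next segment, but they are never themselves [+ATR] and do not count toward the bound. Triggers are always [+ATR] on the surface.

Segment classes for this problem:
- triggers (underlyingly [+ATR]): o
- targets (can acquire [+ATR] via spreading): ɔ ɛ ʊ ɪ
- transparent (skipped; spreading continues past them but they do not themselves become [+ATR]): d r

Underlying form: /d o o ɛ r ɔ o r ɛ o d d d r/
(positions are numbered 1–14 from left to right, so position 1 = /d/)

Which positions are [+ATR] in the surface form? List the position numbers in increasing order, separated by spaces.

From /o/ at 2 leftward: 1 /d/ transparent; word edge.
From /o/ at 3 leftward: 2 /o/ is itself a trigger — this domain ends here.
From /o/ at 7 leftward: 6 /ɔ/ → [+ATR]; 5 /r/ transparent; 4 /ɛ/ → [+ATR]; bound reached.
From /o/ at 10 leftward: 9 /ɛ/ → [+ATR]; 8 /r/ transparent; 7 /o/ is itself a trigger — this domain ends here.

2 3 4 6 7 9 10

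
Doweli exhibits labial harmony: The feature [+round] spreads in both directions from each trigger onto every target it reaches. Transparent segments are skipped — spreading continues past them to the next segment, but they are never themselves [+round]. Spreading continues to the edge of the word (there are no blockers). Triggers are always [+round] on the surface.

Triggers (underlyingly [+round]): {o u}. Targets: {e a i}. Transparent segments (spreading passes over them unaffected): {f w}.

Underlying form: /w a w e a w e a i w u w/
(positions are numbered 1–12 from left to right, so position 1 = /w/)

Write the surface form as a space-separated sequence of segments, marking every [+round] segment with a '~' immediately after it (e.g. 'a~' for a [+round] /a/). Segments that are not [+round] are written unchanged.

w a~ w e~ a~ w e~ a~ i~ w u~ w

From /u/ at 11 rightward: 12 /w/ transparent; word edge.
From /u/ at 11 leftward: 10 /w/ transparent; 9 /i/ → [+round]; 8 /a/ → [+round]; 7 /e/ → [+round]; 6 /w/ transparent; 5 /a/ → [+round]; 4 /e/ → [+round]; 3 /w/ transparent; 2 /a/ → [+round]; 1 /w/ transparent; word edge.
[+round] positions on the surface: 2 4 5 7 8 9 11.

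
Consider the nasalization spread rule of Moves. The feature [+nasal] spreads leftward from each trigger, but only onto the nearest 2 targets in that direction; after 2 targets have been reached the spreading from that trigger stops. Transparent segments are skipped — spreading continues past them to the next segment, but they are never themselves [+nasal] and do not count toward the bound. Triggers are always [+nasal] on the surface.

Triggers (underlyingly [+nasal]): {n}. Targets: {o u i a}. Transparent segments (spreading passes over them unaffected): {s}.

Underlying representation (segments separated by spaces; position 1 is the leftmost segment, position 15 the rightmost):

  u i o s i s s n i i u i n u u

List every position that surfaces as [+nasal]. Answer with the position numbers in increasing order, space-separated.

From /n/ at 8 leftward: 7 /s/ transparent; 6 /s/ transparent; 5 /i/ → [+nasal]; 4 /s/ transparent; 3 /o/ → [+nasal]; bound reached.
From /n/ at 13 leftward: 12 /i/ → [+nasal]; 11 /u/ → [+nasal]; bound reached.
Targets with no active source: positions 1 2 9 10 14 15 stay [-nasal].

3 5 8 11 12 13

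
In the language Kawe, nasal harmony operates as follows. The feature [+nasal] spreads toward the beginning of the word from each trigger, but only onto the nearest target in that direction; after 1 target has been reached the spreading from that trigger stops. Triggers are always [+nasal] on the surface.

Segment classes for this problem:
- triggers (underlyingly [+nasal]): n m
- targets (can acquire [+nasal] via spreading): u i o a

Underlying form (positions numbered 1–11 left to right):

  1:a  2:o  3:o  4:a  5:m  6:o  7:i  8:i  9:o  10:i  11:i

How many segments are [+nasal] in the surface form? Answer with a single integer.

From /m/ at 5 leftward: 4 /a/ → [+nasal]; bound reached.
Targets with no active source: positions 1 2 3 6 7 8 9 10 11 stay [-nasal].
[+nasal] positions on the surface: 4 5.

2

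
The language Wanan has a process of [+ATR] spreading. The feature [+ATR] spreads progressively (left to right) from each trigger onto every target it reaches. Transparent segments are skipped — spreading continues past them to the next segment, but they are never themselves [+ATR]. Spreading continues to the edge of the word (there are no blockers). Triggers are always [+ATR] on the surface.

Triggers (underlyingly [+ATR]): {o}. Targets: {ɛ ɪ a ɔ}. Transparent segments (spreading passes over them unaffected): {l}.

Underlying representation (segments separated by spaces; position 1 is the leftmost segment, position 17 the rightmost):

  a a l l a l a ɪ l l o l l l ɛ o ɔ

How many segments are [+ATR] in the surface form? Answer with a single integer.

4

From /o/ at 11 rightward: 12 /l/ transparent; 13 /l/ transparent; 14 /l/ transparent; 15 /ɛ/ → [+ATR]; 16 /o/ is itself a trigger — this domain ends here.
From /o/ at 16 rightward: 17 /ɔ/ → [+ATR]; word edge.
Targets with no active source: positions 1 2 5 7 8 stay [-ATR].
[+ATR] positions on the surface: 11 15 16 17.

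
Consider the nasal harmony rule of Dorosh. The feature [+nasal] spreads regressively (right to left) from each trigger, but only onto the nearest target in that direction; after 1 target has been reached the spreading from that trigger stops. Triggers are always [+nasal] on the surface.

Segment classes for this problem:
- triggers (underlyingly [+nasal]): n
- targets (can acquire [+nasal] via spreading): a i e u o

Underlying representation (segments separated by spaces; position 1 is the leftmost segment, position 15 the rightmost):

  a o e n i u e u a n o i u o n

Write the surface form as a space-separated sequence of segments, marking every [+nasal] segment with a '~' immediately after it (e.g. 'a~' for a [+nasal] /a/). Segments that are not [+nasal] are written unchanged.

a o e~ n~ i u e u a~ n~ o i u o~ n~

From /n/ at 4 leftward: 3 /e/ → [+nasal]; bound reached.
From /n/ at 10 leftward: 9 /a/ → [+nasal]; bound reached.
From /n/ at 15 leftward: 14 /o/ → [+nasal]; bound reached.
Targets with no active source: positions 1 2 5 6 7 8 11 12 13 stay [-nasal].
[+nasal] positions on the surface: 3 4 9 10 14 15.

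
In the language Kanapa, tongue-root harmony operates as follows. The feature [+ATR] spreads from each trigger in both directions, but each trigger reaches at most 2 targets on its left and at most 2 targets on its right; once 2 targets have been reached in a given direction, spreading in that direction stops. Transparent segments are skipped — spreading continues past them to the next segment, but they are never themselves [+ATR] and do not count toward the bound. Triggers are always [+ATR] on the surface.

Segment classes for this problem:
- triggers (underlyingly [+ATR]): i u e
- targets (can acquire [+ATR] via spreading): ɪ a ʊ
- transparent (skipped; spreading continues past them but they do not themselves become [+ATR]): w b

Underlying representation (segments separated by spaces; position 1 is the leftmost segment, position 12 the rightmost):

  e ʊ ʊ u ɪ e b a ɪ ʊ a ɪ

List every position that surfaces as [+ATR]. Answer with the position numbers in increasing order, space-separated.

1 2 3 4 5 6 8 9

From /e/ at 1 rightward: 2 /ʊ/ → [+ATR]; 3 /ʊ/ → [+ATR]; bound reached.
From /e/ at 1 leftward: word edge.
From /u/ at 4 rightward: 5 /ɪ/ → [+ATR]; 6 /e/ is itself a trigger — this domain ends here.
From /u/ at 4 leftward: 3 /ʊ/ → [+ATR]; 2 /ʊ/ → [+ATR]; bound reached.
From /e/ at 6 rightward: 7 /b/ transparent; 8 /a/ → [+ATR]; 9 /ɪ/ → [+ATR]; bound reached.
From /e/ at 6 leftward: 5 /ɪ/ → [+ATR]; 4 /u/ is itself a trigger — this domain ends here.
Targets with no active source: positions 10 11 12 stay [-ATR].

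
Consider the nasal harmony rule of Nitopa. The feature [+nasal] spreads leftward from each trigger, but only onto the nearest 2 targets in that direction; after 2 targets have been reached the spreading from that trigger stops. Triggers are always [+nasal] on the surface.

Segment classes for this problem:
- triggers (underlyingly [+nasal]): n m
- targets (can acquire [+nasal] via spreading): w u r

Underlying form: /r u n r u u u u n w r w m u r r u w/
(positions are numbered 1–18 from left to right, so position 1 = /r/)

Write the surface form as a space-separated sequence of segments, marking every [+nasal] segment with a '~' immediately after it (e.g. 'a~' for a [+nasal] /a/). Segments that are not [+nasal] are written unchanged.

From /n/ at 3 leftward: 2 /u/ → [+nasal]; 1 /r/ → [+nasal]; bound reached.
From /n/ at 9 leftward: 8 /u/ → [+nasal]; 7 /u/ → [+nasal]; bound reached.
From /m/ at 13 leftward: 12 /w/ → [+nasal]; 11 /r/ → [+nasal]; bound reached.
Targets with no active source: positions 4 5 6 10 14 15 16 17 18 stay [-nasal].
[+nasal] positions on the surface: 1 2 3 7 8 9 11 12 13.

r~ u~ n~ r u u u~ u~ n~ w r~ w~ m~ u r r u w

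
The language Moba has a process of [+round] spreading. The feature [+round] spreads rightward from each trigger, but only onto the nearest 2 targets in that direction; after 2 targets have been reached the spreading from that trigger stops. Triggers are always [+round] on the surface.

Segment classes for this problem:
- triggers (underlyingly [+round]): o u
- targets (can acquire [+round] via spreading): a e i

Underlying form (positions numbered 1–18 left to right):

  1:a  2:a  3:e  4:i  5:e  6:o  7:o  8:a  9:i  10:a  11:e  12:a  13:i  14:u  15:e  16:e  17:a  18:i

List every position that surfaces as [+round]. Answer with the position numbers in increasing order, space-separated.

6 7 8 9 14 15 16

From /o/ at 6 rightward: 7 /o/ is itself a trigger — this domain ends here.
From /o/ at 7 rightward: 8 /a/ → [+round]; 9 /i/ → [+round]; bound reached.
From /u/ at 14 rightward: 15 /e/ → [+round]; 16 /e/ → [+round]; bound reached.
Targets with no active source: positions 1 2 3 4 5 10 11 12 13 17 18 stay [-round].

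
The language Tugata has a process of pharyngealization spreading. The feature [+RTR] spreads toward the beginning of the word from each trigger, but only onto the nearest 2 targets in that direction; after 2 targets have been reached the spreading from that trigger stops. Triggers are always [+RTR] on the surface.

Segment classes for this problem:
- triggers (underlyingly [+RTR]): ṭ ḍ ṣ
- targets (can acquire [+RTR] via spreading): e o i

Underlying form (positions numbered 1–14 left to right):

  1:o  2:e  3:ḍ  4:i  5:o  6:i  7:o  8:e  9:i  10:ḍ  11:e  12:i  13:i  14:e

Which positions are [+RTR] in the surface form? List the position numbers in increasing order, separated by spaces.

From /ḍ/ at 3 leftward: 2 /e/ → [+RTR]; 1 /o/ → [+RTR]; bound reached.
From /ḍ/ at 10 leftward: 9 /i/ → [+RTR]; 8 /e/ → [+RTR]; bound reached.
Targets with no active source: positions 4 5 6 7 11 12 13 14 stay [-emphatic].

1 2 3 8 9 10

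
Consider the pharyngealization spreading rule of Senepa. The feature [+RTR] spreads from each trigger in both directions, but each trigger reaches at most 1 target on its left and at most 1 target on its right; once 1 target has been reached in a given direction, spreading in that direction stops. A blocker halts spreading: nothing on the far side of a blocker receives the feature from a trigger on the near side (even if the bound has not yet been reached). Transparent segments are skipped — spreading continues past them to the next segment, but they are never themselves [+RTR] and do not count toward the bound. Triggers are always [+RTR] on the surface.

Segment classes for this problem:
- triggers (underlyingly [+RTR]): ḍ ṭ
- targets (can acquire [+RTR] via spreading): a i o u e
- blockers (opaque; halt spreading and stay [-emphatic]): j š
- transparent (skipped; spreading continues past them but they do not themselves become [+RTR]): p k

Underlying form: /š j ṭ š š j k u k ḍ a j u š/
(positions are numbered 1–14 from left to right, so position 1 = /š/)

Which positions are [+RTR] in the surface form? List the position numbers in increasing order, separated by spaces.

From /ṭ/ at 3 rightward: 4 /š/ blocks.
From /ṭ/ at 3 leftward: 2 /j/ blocks.
From /ḍ/ at 10 rightward: 11 /a/ → [+RTR]; bound reached.
From /ḍ/ at 10 leftward: 9 /k/ transparent; 8 /u/ → [+RTR]; bound reached.
Target with no active source: position 13 stays [-emphatic].

3 8 10 11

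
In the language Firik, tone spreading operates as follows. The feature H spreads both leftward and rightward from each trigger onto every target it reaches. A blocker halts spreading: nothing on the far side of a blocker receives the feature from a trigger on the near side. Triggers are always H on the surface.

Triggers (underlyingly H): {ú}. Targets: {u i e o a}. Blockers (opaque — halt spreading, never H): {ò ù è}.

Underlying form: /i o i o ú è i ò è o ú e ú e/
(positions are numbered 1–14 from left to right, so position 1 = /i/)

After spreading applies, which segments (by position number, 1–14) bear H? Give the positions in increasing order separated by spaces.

From /ú/ at 5 rightward: 6 /è/ blocks.
From /ú/ at 5 leftward: 4 /o/ → H; 3 /i/ → H; 2 /o/ → H; 1 /i/ → H; word edge.
From /ú/ at 11 rightward: 12 /e/ → H; 13 /ú/ is itself a trigger — this domain ends here.
From /ú/ at 11 leftward: 10 /o/ → H; 9 /è/ blocks.
From /ú/ at 13 rightward: 14 /e/ → H; word edge.
From /ú/ at 13 leftward: 12 /e/ → H; 11 /ú/ is itself a trigger — this domain ends here.
Target with no active source: position 7 stays [-high tone].

1 2 3 4 5 10 11 12 13 14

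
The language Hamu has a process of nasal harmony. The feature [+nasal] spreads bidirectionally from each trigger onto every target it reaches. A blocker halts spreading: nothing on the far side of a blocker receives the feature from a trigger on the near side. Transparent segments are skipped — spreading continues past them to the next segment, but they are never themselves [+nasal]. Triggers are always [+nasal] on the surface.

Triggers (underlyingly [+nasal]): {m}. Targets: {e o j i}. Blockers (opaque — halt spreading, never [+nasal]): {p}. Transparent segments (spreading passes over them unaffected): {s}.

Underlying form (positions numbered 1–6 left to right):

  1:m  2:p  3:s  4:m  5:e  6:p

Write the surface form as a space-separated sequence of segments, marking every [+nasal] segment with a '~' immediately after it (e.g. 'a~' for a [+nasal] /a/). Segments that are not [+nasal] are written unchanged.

m~ p s m~ e~ p

From /m/ at 1 rightward: 2 /p/ blocks.
From /m/ at 1 leftward: word edge.
From /m/ at 4 rightward: 5 /e/ → [+nasal]; 6 /p/ blocks.
From /m/ at 4 leftward: 3 /s/ transparent; 2 /p/ blocks.
[+nasal] positions on the surface: 1 4 5.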